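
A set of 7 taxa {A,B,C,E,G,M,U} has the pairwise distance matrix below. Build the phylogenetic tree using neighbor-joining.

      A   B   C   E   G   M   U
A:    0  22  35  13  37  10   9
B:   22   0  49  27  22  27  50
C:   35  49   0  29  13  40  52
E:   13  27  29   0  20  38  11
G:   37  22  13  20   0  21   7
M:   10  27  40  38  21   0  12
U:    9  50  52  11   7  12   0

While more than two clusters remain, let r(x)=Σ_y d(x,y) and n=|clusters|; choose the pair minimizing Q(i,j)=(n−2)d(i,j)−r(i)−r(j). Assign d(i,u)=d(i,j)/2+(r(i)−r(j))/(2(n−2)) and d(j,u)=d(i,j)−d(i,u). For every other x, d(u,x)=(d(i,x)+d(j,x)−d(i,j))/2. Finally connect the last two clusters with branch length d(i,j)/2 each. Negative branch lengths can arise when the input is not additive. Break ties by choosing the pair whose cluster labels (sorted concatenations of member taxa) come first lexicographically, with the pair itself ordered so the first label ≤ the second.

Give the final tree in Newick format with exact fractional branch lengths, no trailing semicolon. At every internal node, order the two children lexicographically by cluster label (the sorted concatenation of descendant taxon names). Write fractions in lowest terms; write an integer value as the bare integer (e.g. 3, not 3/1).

(((A:43/16,M:117/16):25/16,B:287/16):89/32,((C:163/10,G:-33/10):139/12,(E:23/4,U:21/4):41/12):89/32)

step 1: merge (C,G) at d=13, Q=-273; branch lengths C→163/10, G→-33/10; new cluster CG
  updated: d(A,CG)=59/2, d(B,CG)=29, d(CG,E)=18, d(CG,M)=24, d(CG,U)=23
step 2: merge (E,U) at d=11, Q=-168; branch lengths E→23/4, U→21/4; new cluster EU
  updated: d(A,EU)=11/2, d(B,EU)=33, d(CG,EU)=15, d(EU,M)=39/2
step 3: merge (CG,EU) at d=15, Q=-251/2; branch lengths CG→139/12, EU→41/12; new cluster CEGU
  updated: d(A,CEGU)=10, d(B,CEGU)=47/2, d(CEGU,M)=57/4
step 4: merge (A,M) at d=10, Q=-293/4; branch lengths A→43/16, M→117/16; new cluster AM
  updated: d(AM,B)=39/2, d(AM,CEGU)=57/8
step 5: merge (AM,B) at d=39/2, Q=-401/8; branch lengths AM→25/16, B→287/16; new cluster ABM
  updated: d(ABM,CEGU)=89/16
step 6: merge (ABM,CEGU) at d=89/16; branch lengths ABM→89/32, CEGU→89/32; new cluster ABCEGMU
final tree: (((A:43/16,M:117/16):25/16,B:287/16):89/32,((C:163/10,G:-33/10):139/12,(E:23/4,U:21/4):41/12):89/32)
total length: 1185/16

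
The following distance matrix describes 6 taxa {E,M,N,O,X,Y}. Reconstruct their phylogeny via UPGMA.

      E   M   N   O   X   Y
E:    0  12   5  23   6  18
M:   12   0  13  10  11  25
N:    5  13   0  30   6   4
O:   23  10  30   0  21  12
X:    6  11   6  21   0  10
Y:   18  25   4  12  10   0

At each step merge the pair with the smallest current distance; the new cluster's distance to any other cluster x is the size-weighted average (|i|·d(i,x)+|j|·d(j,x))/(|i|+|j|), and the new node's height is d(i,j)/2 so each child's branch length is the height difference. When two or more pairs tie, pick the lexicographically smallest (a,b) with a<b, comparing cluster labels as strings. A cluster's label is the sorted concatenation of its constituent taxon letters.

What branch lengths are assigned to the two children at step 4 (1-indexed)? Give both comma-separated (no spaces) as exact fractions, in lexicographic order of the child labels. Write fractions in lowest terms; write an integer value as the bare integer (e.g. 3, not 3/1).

iteration 1: select N,Y (d=4); attach at lengths (2, 2); label the merged cluster NY
  updated: d(E,NY)=23/2, d(M,NY)=19, d(NY,O)=21, d(NY,X)=8
iteration 2: select E,X (d=6); attach at lengths (3, 3); label the merged cluster EX
  updated: d(EX,M)=23/2, d(EX,NY)=39/4, d(EX,O)=22
iteration 3: select EX,NY (d=39/4); attach at lengths (15/8, 23/8); label the merged cluster ENXY
  updated: d(ENXY,M)=61/4, d(ENXY,O)=43/2
iteration 4: select M,O (d=10); attach at lengths (5, 5); label the merged cluster MO
  updated: d(ENXY,MO)=147/8
iteration 5: select ENXY,MO (d=147/8); attach at lengths (69/16, 67/16); label the merged cluster EMNOXY
final tree: (((E:3,X:3):15/8,(N:2,Y:2):23/8):69/16,(M:5,O:5):67/16)
total length: 133/4

5,5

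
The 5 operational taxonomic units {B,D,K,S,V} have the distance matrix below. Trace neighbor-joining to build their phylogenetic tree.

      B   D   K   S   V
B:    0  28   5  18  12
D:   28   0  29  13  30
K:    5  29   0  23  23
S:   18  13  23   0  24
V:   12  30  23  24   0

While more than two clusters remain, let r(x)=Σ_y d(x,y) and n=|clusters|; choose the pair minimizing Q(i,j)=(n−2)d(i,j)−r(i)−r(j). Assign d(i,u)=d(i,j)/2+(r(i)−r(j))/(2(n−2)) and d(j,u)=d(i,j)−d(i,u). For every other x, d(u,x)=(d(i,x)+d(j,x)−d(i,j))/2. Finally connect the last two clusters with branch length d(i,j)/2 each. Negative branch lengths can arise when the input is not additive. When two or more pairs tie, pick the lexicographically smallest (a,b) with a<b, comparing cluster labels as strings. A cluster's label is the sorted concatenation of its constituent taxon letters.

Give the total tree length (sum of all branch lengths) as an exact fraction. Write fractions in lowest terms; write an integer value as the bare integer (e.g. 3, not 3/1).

87/2

step 1: merge (D,S) at d=13, Q=-139; branch lengths D→61/6, S→17/6; new cluster DS
  updated: d(B,DS)=33/2, d(DS,K)=39/2, d(DS,V)=41/2
step 2: merge (B,K) at d=5, Q=-71; branch lengths B→-1, K→6; new cluster BK
  updated: d(BK,DS)=31/2, d(BK,V)=15
step 3: merge (BK,DS) at d=31/2, Q=-51; branch lengths BK→5, DS→21/2; new cluster BDKS
  updated: d(BDKS,V)=10
step 4: merge (BDKS,V) at d=10; branch lengths BDKS→5, V→5; new cluster BDKSV
final tree: (((B:-1,K:6):5,(D:61/6,S:17/6):21/2):5,V:5)
total length: 87/2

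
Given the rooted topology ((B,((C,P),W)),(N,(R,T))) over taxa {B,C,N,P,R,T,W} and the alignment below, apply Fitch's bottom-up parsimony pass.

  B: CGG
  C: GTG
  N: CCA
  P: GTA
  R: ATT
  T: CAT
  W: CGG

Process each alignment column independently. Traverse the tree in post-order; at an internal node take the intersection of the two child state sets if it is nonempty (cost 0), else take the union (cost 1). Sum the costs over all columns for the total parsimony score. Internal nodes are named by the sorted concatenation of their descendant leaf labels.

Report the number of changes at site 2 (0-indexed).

3

site 0, node CP: C={G} ∩ P={G} → {G} (+0)
site 0, node CPW: CP={G} ∪ W={C} → {C,G} (+1)
site 0, node BCPW: B={C} ∩ CPW={C,G} → {C} (+0)
site 0, node RT: R={A} ∪ T={C} → {A,C} (+1)
site 0, node NRT: N={C} ∩ RT={A,C} → {C} (+0)
site 0, node BCNPRTW: BCPW={C} ∩ NRT={C} → {C} (+0)
site 1, node CP: C={T} ∩ P={T} → {T} (+0)
site 1, node CPW: CP={T} ∪ W={G} → {G,T} (+1)
site 1, node BCPW: B={G} ∩ CPW={G,T} → {G} (+0)
site 1, node RT: R={T} ∪ T={A} → {A,T} (+1)
site 1, node NRT: N={C} ∪ RT={A,T} → {A,C,T} (+1)
site 1, node BCNPRTW: BCPW={G} ∪ NRT={A,C,T} → {A,C,G,T} (+1)
site 2, node CP: C={G} ∪ P={A} → {A,G} (+1)
site 2, node CPW: CP={A,G} ∩ W={G} → {G} (+0)
site 2, node BCPW: B={G} ∩ CPW={G} → {G} (+0)
site 2, node RT: R={T} ∩ T={T} → {T} (+0)
site 2, node NRT: N={A} ∪ RT={T} → {A,T} (+1)
site 2, node BCNPRTW: BCPW={G} ∪ NRT={A,T} → {A,G,T} (+1)
per-site changes: [2, 4, 3]; total = 9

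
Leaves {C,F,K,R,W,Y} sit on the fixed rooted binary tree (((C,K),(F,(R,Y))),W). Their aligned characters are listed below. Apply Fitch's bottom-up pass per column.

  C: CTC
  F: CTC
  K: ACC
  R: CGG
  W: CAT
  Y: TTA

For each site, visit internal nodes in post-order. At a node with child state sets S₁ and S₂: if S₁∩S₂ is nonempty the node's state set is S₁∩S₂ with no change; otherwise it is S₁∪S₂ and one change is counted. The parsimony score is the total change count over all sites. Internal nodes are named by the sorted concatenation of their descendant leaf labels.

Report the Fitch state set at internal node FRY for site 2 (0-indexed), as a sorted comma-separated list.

A,C,G

[col 0] CK: children C:{C}, K:{A} ∪→ {A,C}; cost 1
[col 0] RY: children R:{C}, Y:{T} ∪→ {C,T}; cost 1
[col 0] FRY: children F:{C}, RY:{C,T} ∩→ {C}; cost 0
[col 0] CFKRY: children CK:{A,C}, FRY:{C} ∩→ {C}; cost 0
[col 0] CFKRWY: children CFKRY:{C}, W:{C} ∩→ {C}; cost 0
[col 1] CK: children C:{T}, K:{C} ∪→ {C,T}; cost 1
[col 1] RY: children R:{G}, Y:{T} ∪→ {G,T}; cost 1
[col 1] FRY: children F:{T}, RY:{G,T} ∩→ {T}; cost 0
[col 1] CFKRY: children CK:{C,T}, FRY:{T} ∩→ {T}; cost 0
[col 1] CFKRWY: children CFKRY:{T}, W:{A} ∪→ {A,T}; cost 1
[col 2] CK: children C:{C}, K:{C} ∩→ {C}; cost 0
[col 2] RY: children R:{G}, Y:{A} ∪→ {A,G}; cost 1
[col 2] FRY: children F:{C}, RY:{A,G} ∪→ {A,C,G}; cost 1
[col 2] CFKRY: children CK:{C}, FRY:{A,C,G} ∩→ {C}; cost 0
[col 2] CFKRWY: children CFKRY:{C}, W:{T} ∪→ {C,T}; cost 1
per-site changes: [2, 3, 3]; total = 8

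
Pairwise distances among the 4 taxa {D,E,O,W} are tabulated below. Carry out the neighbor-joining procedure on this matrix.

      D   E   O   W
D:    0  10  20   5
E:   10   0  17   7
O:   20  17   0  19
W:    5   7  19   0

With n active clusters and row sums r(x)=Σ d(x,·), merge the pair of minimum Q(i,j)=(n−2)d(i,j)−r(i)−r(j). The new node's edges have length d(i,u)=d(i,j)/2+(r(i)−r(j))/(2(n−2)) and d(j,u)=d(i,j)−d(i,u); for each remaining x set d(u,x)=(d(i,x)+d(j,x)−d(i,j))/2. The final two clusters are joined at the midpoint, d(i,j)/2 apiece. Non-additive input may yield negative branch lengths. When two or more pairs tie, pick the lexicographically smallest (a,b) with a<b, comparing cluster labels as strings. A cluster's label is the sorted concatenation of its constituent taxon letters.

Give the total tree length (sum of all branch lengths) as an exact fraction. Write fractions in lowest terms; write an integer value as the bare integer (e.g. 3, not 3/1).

25

iteration 1: select D,W (d=5, Q=-56); attach at lengths (7/2, 3/2); label the merged cluster DW
  updated: d(DW,E)=6, d(DW,O)=17
iteration 2: select DW,E (d=6, Q=-40); attach at lengths (3, 3); label the merged cluster DEW
  updated: d(DEW,O)=14
iteration 3: select DEW,O (d=14); attach at lengths (7, 7); label the merged cluster DEOW
final tree: (((D:7/2,W:3/2):3,E:3):7,O:7)
total length: 25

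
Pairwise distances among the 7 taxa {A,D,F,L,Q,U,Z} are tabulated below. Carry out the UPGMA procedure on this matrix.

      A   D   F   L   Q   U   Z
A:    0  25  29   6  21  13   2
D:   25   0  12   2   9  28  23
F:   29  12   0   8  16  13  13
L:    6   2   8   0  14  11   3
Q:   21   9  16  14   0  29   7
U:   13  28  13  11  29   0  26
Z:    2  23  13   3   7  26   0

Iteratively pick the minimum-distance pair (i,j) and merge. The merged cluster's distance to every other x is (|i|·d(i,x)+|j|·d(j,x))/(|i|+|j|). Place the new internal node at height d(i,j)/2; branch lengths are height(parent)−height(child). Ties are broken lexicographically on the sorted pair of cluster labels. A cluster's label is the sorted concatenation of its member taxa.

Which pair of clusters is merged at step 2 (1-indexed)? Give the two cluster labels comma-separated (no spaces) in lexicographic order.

D,L

iteration 1: select A,Z (d=2); attach at lengths (1, 1); label the merged cluster AZ
  updated: d(AZ,D)=24, d(AZ,F)=21, d(AZ,L)=9/2, d(AZ,Q)=14, d(AZ,U)=39/2
iteration 2: select D,L (d=2); attach at lengths (1, 1); label the merged cluster DL
  updated: d(AZ,DL)=57/4, d(DL,F)=10, d(DL,Q)=23/2, d(DL,U)=39/2
iteration 3: select DL,F (d=10); attach at lengths (4, 5); label the merged cluster DFL
  updated: d(AZ,DFL)=33/2, d(DFL,Q)=13, d(DFL,U)=52/3
iteration 4: select DFL,Q (d=13); attach at lengths (3/2, 13/2); label the merged cluster DFLQ
  updated: d(AZ,DFLQ)=127/8, d(DFLQ,U)=81/4
iteration 5: select AZ,DFLQ (d=127/8); attach at lengths (111/16, 23/16); label the merged cluster ADFLQZ
  updated: d(ADFLQZ,U)=20
iteration 6: select ADFLQZ,U (d=20); attach at lengths (33/16, 10); label the merged cluster ADFLQUZ
final tree: (((A:1,Z:1):111/16,(((D:1,L:1):4,F:5):3/2,Q:13/2):23/16):33/16,U:10)
total length: 663/16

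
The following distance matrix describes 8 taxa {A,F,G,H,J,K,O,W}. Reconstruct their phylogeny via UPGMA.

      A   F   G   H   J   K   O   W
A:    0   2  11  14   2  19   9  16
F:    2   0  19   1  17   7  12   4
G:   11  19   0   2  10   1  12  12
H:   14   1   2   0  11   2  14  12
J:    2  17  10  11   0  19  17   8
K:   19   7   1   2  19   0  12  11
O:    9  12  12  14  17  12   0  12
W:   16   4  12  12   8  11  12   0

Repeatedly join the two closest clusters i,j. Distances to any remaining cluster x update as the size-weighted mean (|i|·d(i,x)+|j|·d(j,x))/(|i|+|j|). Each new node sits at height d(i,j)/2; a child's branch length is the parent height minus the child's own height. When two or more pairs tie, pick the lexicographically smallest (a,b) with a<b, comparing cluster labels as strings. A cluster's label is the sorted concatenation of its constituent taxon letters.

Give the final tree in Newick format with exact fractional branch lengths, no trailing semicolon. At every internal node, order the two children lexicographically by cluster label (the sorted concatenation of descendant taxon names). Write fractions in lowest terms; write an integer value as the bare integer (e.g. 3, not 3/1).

iteration 1: select F,H (d=1); attach at lengths (1/2, 1/2); label the merged cluster FH
  updated: d(A,FH)=8, d(FH,G)=21/2, d(FH,J)=14, d(FH,K)=9/2, d(FH,O)=13, d(FH,W)=8
iteration 2: select G,K (d=1); attach at lengths (1/2, 1/2); label the merged cluster GK
  updated: d(A,GK)=15, d(FH,GK)=15/2, d(GK,J)=29/2, d(GK,O)=12, d(GK,W)=23/2
iteration 3: select A,J (d=2); attach at lengths (1, 1); label the merged cluster AJ
  updated: d(AJ,FH)=11, d(AJ,GK)=59/4, d(AJ,O)=13, d(AJ,W)=12
iteration 4: select FH,GK (d=15/2); attach at lengths (13/4, 13/4); label the merged cluster FGHK
  updated: d(AJ,FGHK)=103/8, d(FGHK,O)=25/2, d(FGHK,W)=39/4
iteration 5: select FGHK,W (d=39/4); attach at lengths (9/8, 39/8); label the merged cluster FGHKW
  updated: d(AJ,FGHKW)=127/10, d(FGHKW,O)=62/5
iteration 6: select FGHKW,O (d=62/5); attach at lengths (53/40, 31/5); label the merged cluster FGHKOW
  updated: d(AJ,FGHKOW)=51/4
iteration 7: select AJ,FGHKOW (d=51/4); attach at lengths (43/8, 7/40); label the merged cluster AFGHJKOW
final tree: ((A:1,J:1):43/8,((((F:1/2,H:1/2):13/4,(G:1/2,K:1/2):13/4):9/8,W:39/8):53/40,O:31/5):7/40)
total length: 1183/40

((A:1,J:1):43/8,((((F:1/2,H:1/2):13/4,(G:1/2,K:1/2):13/4):9/8,W:39/8):53/40,O:31/5):7/40)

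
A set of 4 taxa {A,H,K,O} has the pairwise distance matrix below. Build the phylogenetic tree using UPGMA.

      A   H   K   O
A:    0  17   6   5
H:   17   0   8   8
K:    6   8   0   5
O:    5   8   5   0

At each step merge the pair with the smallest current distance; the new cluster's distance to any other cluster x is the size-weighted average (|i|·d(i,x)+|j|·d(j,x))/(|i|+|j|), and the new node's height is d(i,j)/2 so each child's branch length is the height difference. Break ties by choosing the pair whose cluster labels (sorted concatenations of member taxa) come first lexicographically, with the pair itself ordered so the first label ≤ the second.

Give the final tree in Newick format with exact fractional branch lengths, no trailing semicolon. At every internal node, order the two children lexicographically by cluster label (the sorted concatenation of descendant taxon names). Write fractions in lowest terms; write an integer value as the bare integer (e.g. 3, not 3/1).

(((A:5/2,O:5/2):1/4,K:11/4):11/4,H:11/2)

1. join A+O (d=5) ⇒ AO; edges |A|=5/2, |O|=5/2
  updated: d(AO,H)=25/2, d(AO,K)=11/2
2. join AO+K (d=11/2) ⇒ AKO; edges |AO|=1/4, |K|=11/4
  updated: d(AKO,H)=11
3. join AKO+H (d=11) ⇒ AHKO; edges |AKO|=11/4, |H|=11/2
final tree: (((A:5/2,O:5/2):1/4,K:11/4):11/4,H:11/2)
total length: 65/4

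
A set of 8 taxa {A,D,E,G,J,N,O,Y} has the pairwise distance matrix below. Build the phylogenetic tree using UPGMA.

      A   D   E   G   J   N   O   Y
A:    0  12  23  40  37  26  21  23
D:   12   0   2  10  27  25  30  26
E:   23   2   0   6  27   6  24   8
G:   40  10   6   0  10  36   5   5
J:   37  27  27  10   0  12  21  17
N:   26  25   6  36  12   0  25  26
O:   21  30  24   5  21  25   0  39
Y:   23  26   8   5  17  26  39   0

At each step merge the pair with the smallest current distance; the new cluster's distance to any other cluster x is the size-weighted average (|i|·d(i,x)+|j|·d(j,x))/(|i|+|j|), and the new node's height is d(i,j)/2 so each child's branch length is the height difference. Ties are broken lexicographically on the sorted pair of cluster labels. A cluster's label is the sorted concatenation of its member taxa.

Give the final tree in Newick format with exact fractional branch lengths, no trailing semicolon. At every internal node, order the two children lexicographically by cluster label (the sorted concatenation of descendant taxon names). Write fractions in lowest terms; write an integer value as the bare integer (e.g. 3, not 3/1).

(A:13,((((D:1,E:1):15/2,Y:17/2):1,(G:5/2,O:5/2):7):3/2,(J:6,N:6):5):2)

1. join D+E (d=2) ⇒ DE; edges |D|=1, |E|=1
  updated: d(A,DE)=35/2, d(DE,G)=8, d(DE,J)=27, d(DE,N)=31/2, d(DE,O)=27, d(DE,Y)=17
2. join G+O (d=5) ⇒ GO; edges |G|=5/2, |O|=5/2
  updated: d(A,GO)=61/2, d(DE,GO)=35/2, d(GO,J)=31/2, d(GO,N)=61/2, d(GO,Y)=22
3. join J+N (d=12) ⇒ JN; edges |J|=6, |N|=6
  updated: d(A,JN)=63/2, d(DE,JN)=85/4, d(GO,JN)=23, d(JN,Y)=43/2
4. join DE+Y (d=17) ⇒ DEY; edges |DE|=15/2, |Y|=17/2
  updated: d(A,DEY)=58/3, d(DEY,GO)=19, d(DEY,JN)=64/3
5. join DEY+GO (d=19) ⇒ DEGOY; edges |DEY|=1, |GO|=7
  updated: d(A,DEGOY)=119/5, d(DEGOY,JN)=22
6. join DEGOY+JN (d=22) ⇒ DEGJNOY; edges |DEGOY|=3/2, |JN|=5
  updated: d(A,DEGJNOY)=26
7. join A+DEGJNOY (d=26) ⇒ ADEGJNOY; edges |A|=13, |DEGJNOY|=2
final tree: (A:13,((((D:1,E:1):15/2,Y:17/2):1,(G:5/2,O:5/2):7):3/2,(J:6,N:6):5):2)
total length: 129/2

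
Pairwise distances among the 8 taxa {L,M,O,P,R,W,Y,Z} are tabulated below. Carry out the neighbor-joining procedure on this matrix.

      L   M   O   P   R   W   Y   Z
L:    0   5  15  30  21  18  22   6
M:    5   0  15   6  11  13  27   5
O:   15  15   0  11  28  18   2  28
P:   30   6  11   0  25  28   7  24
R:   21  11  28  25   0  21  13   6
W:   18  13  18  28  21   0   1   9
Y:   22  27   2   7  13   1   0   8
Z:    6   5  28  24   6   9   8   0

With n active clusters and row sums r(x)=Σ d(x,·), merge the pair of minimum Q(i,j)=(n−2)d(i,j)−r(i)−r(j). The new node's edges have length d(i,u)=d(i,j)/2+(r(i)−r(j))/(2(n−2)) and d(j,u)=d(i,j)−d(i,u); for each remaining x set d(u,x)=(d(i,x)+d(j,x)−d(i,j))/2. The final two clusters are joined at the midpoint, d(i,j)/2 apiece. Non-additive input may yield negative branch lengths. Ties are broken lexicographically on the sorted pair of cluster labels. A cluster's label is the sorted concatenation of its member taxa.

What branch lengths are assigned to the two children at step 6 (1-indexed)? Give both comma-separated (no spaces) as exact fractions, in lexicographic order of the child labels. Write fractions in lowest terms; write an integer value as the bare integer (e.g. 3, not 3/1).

step 1: merge (O,Y) at d=2, Q=-185; branch lengths O→49/12, Y→-25/12; new cluster OY
  updated: d(L,OY)=35/2, d(M,OY)=20, d(OY,P)=8, d(OY,R)=39/2, d(OY,W)=17/2, d(OY,Z)=17
step 2: merge (OY,P) at d=8, Q=-343/2; branch lengths OY→19/20, P→141/20; new cluster OPY
  updated: d(L,OPY)=79/4, d(M,OPY)=9, d(OPY,R)=73/4, d(OPY,W)=57/4, d(OPY,Z)=33/2
step 3: merge (OPY,W) at d=57/4, Q=-96; branch lengths OPY→119/16, W→109/16; new cluster OPWY
  updated: d(L,OPWY)=47/4, d(M,OPWY)=31/8, d(OPWY,R)=25/2, d(OPWY,Z)=45/8
step 4: merge (R,Z) at d=6, Q=-441/8; branch lengths R→367/48, Z→-79/48; new cluster RZ
  updated: d(L,RZ)=21/2, d(M,RZ)=5, d(OPWY,RZ)=97/16
step 5: merge (L,M) at d=5, Q=-249/8; branch lengths L→187/32, M→-27/32; new cluster LM
  updated: d(LM,OPWY)=85/16, d(LM,RZ)=21/4
step 6: merge (LM,OPWY) at d=85/16, Q=-133/8; branch lengths LM→9/4, OPWY→49/16; new cluster LMOPWY
  updated: d(LMOPWY,RZ)=3
step 7: merge (LMOPWY,RZ) at d=3; branch lengths LMOPWY→3/2, RZ→3/2; new cluster LMOPRWYZ
final tree: (((L:187/32,M:-27/32):9/4,(((O:49/12,Y:-25/12):19/20,P:141/20):119/16,W:109/16):49/16):3/2,(R:367/48,Z:-79/48):3/2)
total length: 697/16

9/4,49/16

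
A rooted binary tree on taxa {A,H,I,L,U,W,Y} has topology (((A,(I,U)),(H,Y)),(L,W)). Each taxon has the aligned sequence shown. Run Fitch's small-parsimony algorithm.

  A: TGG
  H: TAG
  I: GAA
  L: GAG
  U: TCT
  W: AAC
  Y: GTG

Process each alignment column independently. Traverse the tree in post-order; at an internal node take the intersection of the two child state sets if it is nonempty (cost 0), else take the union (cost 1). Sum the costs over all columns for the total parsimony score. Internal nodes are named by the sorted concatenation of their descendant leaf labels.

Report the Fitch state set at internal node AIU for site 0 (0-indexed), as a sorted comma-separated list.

T

IU@0: {G} ∪ {T} = {G,T} (union, +1)
AIU@0: {T} ∩ {G,T} = {T} (intersection, +0)
HY@0: {T} ∪ {G} = {G,T} (union, +1)
AHIUY@0: {T} ∩ {G,T} = {T} (intersection, +0)
LW@0: {G} ∪ {A} = {A,G} (union, +1)
AHILUWY@0: {T} ∪ {A,G} = {A,G,T} (union, +1)
IU@1: {A} ∪ {C} = {A,C} (union, +1)
AIU@1: {G} ∪ {A,C} = {A,C,G} (union, +1)
HY@1: {A} ∪ {T} = {A,T} (union, +1)
AHIUY@1: {A,C,G} ∩ {A,T} = {A} (intersection, +0)
LW@1: {A} ∩ {A} = {A} (intersection, +0)
AHILUWY@1: {A} ∩ {A} = {A} (intersection, +0)
IU@2: {A} ∪ {T} = {A,T} (union, +1)
AIU@2: {G} ∪ {A,T} = {A,G,T} (union, +1)
HY@2: {G} ∩ {G} = {G} (intersection, +0)
AHIUY@2: {A,G,T} ∩ {G} = {G} (intersection, +0)
LW@2: {G} ∪ {C} = {C,G} (union, +1)
AHILUWY@2: {G} ∩ {C,G} = {G} (intersection, +0)
per-site changes: [4, 3, 3]; total = 10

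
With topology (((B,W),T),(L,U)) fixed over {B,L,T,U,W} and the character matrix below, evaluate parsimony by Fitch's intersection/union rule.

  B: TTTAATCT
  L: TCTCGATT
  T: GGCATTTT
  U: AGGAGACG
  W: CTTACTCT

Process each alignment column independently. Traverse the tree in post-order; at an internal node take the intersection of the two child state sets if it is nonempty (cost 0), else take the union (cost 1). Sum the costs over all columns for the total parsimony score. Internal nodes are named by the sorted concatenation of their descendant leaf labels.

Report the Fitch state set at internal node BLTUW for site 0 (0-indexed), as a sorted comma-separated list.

[col 0] BW: children B:{T}, W:{C} ∪→ {C,T}; cost 1
[col 0] BTW: children BW:{C,T}, T:{G} ∪→ {C,G,T}; cost 1
[col 0] LU: children L:{T}, U:{A} ∪→ {A,T}; cost 1
[col 0] BLTUW: children BTW:{C,G,T}, LU:{A,T} ∩→ {T}; cost 0
[col 1] BW: children B:{T}, W:{T} ∩→ {T}; cost 0
[col 1] BTW: children BW:{T}, T:{G} ∪→ {G,T}; cost 1
[col 1] LU: children L:{C}, U:{G} ∪→ {C,G}; cost 1
[col 1] BLTUW: children BTW:{G,T}, LU:{C,G} ∩→ {G}; cost 0
[col 2] BW: children B:{T}, W:{T} ∩→ {T}; cost 0
[col 2] BTW: children BW:{T}, T:{C} ∪→ {C,T}; cost 1
[col 2] LU: children L:{T}, U:{G} ∪→ {G,T}; cost 1
[col 2] BLTUW: children BTW:{C,T}, LU:{G,T} ∩→ {T}; cost 0
[col 3] BW: children B:{A}, W:{A} ∩→ {A}; cost 0
[col 3] BTW: children BW:{A}, T:{A} ∩→ {A}; cost 0
[col 3] LU: children L:{C}, U:{A} ∪→ {A,C}; cost 1
[col 3] BLTUW: children BTW:{A}, LU:{A,C} ∩→ {A}; cost 0
[col 4] BW: children B:{A}, W:{C} ∪→ {A,C}; cost 1
[col 4] BTW: children BW:{A,C}, T:{T} ∪→ {A,C,T}; cost 1
[col 4] LU: children L:{G}, U:{G} ∩→ {G}; cost 0
[col 4] BLTUW: children BTW:{A,C,T}, LU:{G} ∪→ {A,C,G,T}; cost 1
[col 5] BW: children B:{T}, W:{T} ∩→ {T}; cost 0
[col 5] BTW: children BW:{T}, T:{T} ∩→ {T}; cost 0
[col 5] LU: children L:{A}, U:{A} ∩→ {A}; cost 0
[col 5] BLTUW: children BTW:{T}, LU:{A} ∪→ {A,T}; cost 1
[col 6] BW: children B:{C}, W:{C} ∩→ {C}; cost 0
[col 6] BTW: children BW:{C}, T:{T} ∪→ {C,T}; cost 1
[col 6] LU: children L:{T}, U:{C} ∪→ {C,T}; cost 1
[col 6] BLTUW: children BTW:{C,T}, LU:{C,T} ∩→ {C,T}; cost 0
[col 7] BW: children B:{T}, W:{T} ∩→ {T}; cost 0
[col 7] BTW: children BW:{T}, T:{T} ∩→ {T}; cost 0
[col 7] LU: children L:{T}, U:{G} ∪→ {G,T}; cost 1
[col 7] BLTUW: children BTW:{T}, LU:{G,T} ∩→ {T}; cost 0
per-site changes: [3, 2, 2, 1, 3, 1, 2, 1]; total = 15

T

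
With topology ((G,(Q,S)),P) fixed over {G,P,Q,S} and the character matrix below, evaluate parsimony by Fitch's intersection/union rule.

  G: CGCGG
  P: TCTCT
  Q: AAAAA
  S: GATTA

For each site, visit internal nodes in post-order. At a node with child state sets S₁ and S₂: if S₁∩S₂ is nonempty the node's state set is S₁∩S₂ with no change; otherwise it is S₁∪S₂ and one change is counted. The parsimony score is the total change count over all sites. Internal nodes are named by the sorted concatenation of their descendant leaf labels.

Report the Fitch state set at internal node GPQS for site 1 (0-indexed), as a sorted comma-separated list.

[col 0] QS: children Q:{A}, S:{G} ∪→ {A,G}; cost 1
[col 0] GQS: children G:{C}, QS:{A,G} ∪→ {A,C,G}; cost 1
[col 0] GPQS: children GQS:{A,C,G}, P:{T} ∪→ {A,C,G,T}; cost 1
[col 1] QS: children Q:{A}, S:{A} ∩→ {A}; cost 0
[col 1] GQS: children G:{G}, QS:{A} ∪→ {A,G}; cost 1
[col 1] GPQS: children GQS:{A,G}, P:{C} ∪→ {A,C,G}; cost 1
[col 2] QS: children Q:{A}, S:{T} ∪→ {A,T}; cost 1
[col 2] GQS: children G:{C}, QS:{A,T} ∪→ {A,C,T}; cost 1
[col 2] GPQS: children GQS:{A,C,T}, P:{T} ∩→ {T}; cost 0
[col 3] QS: children Q:{A}, S:{T} ∪→ {A,T}; cost 1
[col 3] GQS: children G:{G}, QS:{A,T} ∪→ {A,G,T}; cost 1
[col 3] GPQS: children GQS:{A,G,T}, P:{C} ∪→ {A,C,G,T}; cost 1
[col 4] QS: children Q:{A}, S:{A} ∩→ {A}; cost 0
[col 4] GQS: children G:{G}, QS:{A} ∪→ {A,G}; cost 1
[col 4] GPQS: children GQS:{A,G}, P:{T} ∪→ {A,G,T}; cost 1
per-site changes: [3, 2, 2, 3, 2]; total = 12

A,C,G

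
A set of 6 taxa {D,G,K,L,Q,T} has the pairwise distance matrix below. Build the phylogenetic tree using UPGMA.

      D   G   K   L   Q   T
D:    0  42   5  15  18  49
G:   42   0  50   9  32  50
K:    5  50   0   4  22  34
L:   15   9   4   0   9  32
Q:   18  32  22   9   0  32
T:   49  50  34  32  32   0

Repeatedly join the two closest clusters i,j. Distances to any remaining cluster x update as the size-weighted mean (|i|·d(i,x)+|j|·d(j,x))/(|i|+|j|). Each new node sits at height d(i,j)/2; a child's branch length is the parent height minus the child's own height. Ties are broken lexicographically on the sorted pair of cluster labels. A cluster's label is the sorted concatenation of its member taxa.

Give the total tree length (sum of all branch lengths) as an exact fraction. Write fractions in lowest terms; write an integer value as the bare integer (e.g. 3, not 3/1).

8543/120

iteration 1: select K,L (d=4); attach at lengths (2, 2); label the merged cluster KL
  updated: d(D,KL)=10, d(G,KL)=59/2, d(KL,Q)=31/2, d(KL,T)=33
iteration 2: select D,KL (d=10); attach at lengths (5, 3); label the merged cluster DKL
  updated: d(DKL,G)=101/3, d(DKL,Q)=49/3, d(DKL,T)=115/3
iteration 3: select DKL,Q (d=49/3); attach at lengths (19/6, 49/6); label the merged cluster DKLQ
  updated: d(DKLQ,G)=133/4, d(DKLQ,T)=147/4
iteration 4: select DKLQ,G (d=133/4); attach at lengths (203/24, 133/8); label the merged cluster DGKLQ
  updated: d(DGKLQ,T)=197/5
iteration 5: select DGKLQ,T (d=197/5); attach at lengths (123/40, 197/10); label the merged cluster DGKLQT
final tree: ((((D:5,(K:2,L:2):3):19/6,Q:49/6):203/24,G:133/8):123/40,T:197/10)
total length: 8543/120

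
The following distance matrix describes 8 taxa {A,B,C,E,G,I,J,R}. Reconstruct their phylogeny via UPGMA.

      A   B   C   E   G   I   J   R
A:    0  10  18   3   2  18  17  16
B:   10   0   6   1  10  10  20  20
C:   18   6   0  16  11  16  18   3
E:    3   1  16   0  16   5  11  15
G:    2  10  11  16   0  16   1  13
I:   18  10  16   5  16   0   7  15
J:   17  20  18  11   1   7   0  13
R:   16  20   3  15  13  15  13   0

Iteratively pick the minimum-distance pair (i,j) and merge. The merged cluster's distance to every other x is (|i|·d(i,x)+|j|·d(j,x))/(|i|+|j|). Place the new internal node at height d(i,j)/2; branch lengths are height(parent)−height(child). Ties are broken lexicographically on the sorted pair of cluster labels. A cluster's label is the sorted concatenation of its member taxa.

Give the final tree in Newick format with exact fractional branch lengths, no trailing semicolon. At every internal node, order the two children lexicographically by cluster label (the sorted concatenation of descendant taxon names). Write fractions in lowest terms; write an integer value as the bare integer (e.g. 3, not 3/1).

((((A:13/4,(B:1/2,E:1/2):11/4):9/4,I:11/2):11/16,(G:1/2,J:1/2):91/16):19/16,(C:3/2,R:3/2):47/8)

1. join B+E (d=1) ⇒ BE; edges |B|=1/2, |E|=1/2
  updated: d(A,BE)=13/2, d(BE,C)=11, d(BE,G)=13, d(BE,I)=15/2, d(BE,J)=31/2, d(BE,R)=35/2
2. join G+J (d=1) ⇒ GJ; edges |G|=1/2, |J|=1/2
  updated: d(A,GJ)=19/2, d(BE,GJ)=57/4, d(C,GJ)=29/2, d(GJ,I)=23/2, d(GJ,R)=13
3. join C+R (d=3) ⇒ CR; edges |C|=3/2, |R|=3/2
  updated: d(A,CR)=17, d(BE,CR)=57/4, d(CR,GJ)=55/4, d(CR,I)=31/2
4. join A+BE (d=13/2) ⇒ ABE; edges |A|=13/4, |BE|=11/4
  updated: d(ABE,CR)=91/6, d(ABE,GJ)=38/3, d(ABE,I)=11
5. join ABE+I (d=11) ⇒ ABEI; edges |ABE|=9/4, |I|=11/2
  updated: d(ABEI,CR)=61/4, d(ABEI,GJ)=99/8
6. join ABEI+GJ (d=99/8) ⇒ ABEGIJ; edges |ABEI|=11/16, |GJ|=91/16
  updated: d(ABEGIJ,CR)=59/4
7. join ABEGIJ+CR (d=59/4) ⇒ ABCEGIJR; edges |ABEGIJ|=19/16, |CR|=47/8
final tree: ((((A:13/4,(B:1/2,E:1/2):11/4):9/4,I:11/2):11/16,(G:1/2,J:1/2):91/16):19/16,(C:3/2,R:3/2):47/8)
total length: 515/16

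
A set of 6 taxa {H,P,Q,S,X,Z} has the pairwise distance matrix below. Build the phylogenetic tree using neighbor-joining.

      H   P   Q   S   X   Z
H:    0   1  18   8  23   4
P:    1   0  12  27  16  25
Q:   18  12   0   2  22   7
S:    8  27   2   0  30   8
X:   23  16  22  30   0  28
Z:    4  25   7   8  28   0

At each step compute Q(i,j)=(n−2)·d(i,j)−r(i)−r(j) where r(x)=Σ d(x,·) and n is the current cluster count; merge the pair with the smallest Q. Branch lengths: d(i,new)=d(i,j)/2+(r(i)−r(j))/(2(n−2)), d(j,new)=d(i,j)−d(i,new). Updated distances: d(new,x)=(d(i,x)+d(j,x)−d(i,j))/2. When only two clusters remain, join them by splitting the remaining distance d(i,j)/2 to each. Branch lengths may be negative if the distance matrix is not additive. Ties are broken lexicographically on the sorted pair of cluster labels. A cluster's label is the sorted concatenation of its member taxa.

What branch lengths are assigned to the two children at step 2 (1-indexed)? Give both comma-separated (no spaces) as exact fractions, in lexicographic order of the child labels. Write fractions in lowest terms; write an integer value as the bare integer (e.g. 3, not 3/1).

1. join P+X (d=16, Q=-136) ⇒ PX; edges |P|=13/4, |X|=51/4
  updated: d(H,PX)=4, d(PX,Q)=9, d(PX,S)=41/2, d(PX,Z)=37/2
2. join H+PX (d=4, Q=-74) ⇒ HPX; edges |H|=-1, |PX|=5
  updated: d(HPX,Q)=23/2, d(HPX,S)=49/4, d(HPX,Z)=37/4
3. join HPX+Z (d=37/4, Q=-155/4) ⇒ HPXZ; edges |HPX|=109/16, |Z|=39/16
  updated: d(HPXZ,Q)=37/8, d(HPXZ,S)=11/2
4. join HPXZ+Q (d=37/8, Q=-97/8) ⇒ HPQXZ; edges |HPXZ|=65/16, |Q|=9/16
  updated: d(HPQXZ,S)=23/16
5. join HPQXZ+S (d=23/16) ⇒ HPQSXZ; edges |HPQXZ|=23/32, |S|=23/32
final tree: ((((H:-1,(P:13/4,X:51/4):5):109/16,Z:39/16):65/16,Q:9/16):23/32,S:23/32)
total length: 565/16

-1,5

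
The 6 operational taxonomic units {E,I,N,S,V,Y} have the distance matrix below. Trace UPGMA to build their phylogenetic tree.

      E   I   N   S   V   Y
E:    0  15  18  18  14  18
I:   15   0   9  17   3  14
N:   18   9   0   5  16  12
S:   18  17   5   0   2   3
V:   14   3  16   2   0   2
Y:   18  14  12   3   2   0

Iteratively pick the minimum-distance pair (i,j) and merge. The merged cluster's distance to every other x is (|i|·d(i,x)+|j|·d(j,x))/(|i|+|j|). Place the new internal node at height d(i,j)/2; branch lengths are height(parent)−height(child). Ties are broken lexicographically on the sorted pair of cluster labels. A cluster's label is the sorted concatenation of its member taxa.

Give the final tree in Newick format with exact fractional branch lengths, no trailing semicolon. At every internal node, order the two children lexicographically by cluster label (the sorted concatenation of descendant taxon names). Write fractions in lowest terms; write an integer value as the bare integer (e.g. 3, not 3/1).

(E:83/10,((I:9/2,N:9/2):13/12,((S:1,V:1):1/4,Y:5/4):13/3):163/60)

1. join S+V (d=2) ⇒ SV; edges |S|=1, |V|=1
  updated: d(E,SV)=16, d(I,SV)=10, d(N,SV)=21/2, d(SV,Y)=5/2
2. join SV+Y (d=5/2) ⇒ SVY; edges |SV|=1/4, |Y|=5/4
  updated: d(E,SVY)=50/3, d(I,SVY)=34/3, d(N,SVY)=11
3. join I+N (d=9) ⇒ IN; edges |I|=9/2, |N|=9/2
  updated: d(E,IN)=33/2, d(IN,SVY)=67/6
4. join IN+SVY (d=67/6) ⇒ INSVY; edges |IN|=13/12, |SVY|=13/3
  updated: d(E,INSVY)=83/5
5. join E+INSVY (d=83/5) ⇒ EINSVY; edges |E|=83/10, |INSVY|=163/60
final tree: (E:83/10,((I:9/2,N:9/2):13/12,((S:1,V:1):1/4,Y:5/4):13/3):163/60)
total length: 434/15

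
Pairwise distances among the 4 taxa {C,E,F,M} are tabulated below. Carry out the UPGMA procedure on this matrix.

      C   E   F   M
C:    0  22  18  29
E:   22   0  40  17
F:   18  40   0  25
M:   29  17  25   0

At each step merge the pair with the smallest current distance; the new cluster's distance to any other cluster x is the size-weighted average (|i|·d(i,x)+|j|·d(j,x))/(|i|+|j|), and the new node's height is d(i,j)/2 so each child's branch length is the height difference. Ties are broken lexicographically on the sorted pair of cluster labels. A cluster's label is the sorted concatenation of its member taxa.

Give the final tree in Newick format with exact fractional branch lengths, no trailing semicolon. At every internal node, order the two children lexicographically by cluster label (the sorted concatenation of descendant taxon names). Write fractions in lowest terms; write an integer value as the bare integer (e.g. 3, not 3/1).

((C:9,F:9):11/2,(E:17/2,M:17/2):6)

iteration 1: select E,M (d=17); attach at lengths (17/2, 17/2); label the merged cluster EM
  updated: d(C,EM)=51/2, d(EM,F)=65/2
iteration 2: select C,F (d=18); attach at lengths (9, 9); label the merged cluster CF
  updated: d(CF,EM)=29
iteration 3: select CF,EM (d=29); attach at lengths (11/2, 6); label the merged cluster CEFM
final tree: ((C:9,F:9):11/2,(E:17/2,M:17/2):6)
total length: 93/2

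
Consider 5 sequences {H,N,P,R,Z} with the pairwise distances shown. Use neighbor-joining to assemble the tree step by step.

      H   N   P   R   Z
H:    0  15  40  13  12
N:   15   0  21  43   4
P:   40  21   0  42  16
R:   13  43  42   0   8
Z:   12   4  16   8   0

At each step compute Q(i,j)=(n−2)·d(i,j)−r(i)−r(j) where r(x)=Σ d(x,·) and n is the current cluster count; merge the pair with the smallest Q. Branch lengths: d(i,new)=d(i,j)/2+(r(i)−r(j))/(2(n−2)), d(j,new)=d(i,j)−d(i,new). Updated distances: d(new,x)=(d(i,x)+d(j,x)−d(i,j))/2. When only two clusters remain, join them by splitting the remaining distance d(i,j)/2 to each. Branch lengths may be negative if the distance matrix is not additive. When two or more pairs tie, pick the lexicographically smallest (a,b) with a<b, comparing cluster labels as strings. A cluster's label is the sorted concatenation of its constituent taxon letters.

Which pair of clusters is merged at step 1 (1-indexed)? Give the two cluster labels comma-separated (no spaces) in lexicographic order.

step 1: merge (H,R) at d=13, Q=-147; branch lengths H→13/6, R→65/6; new cluster HR
  updated: d(HR,N)=45/2, d(HR,P)=69/2, d(HR,Z)=7/2
step 2: merge (HR,Z) at d=7/2, Q=-77; branch lengths HR→11, Z→-15/2; new cluster HRZ
  updated: d(HRZ,N)=23/2, d(HRZ,P)=47/2
step 3: merge (HRZ,N) at d=23/2, Q=-56; branch lengths HRZ→7, N→9/2; new cluster HNRZ
  updated: d(HNRZ,P)=33/2
step 4: merge (HNRZ,P) at d=33/2; branch lengths HNRZ→33/4, P→33/4; new cluster HNPRZ
final tree: ((((H:13/6,R:65/6):11,Z:-15/2):7,N:9/2):33/4,P:33/4)
total length: 89/2

H,R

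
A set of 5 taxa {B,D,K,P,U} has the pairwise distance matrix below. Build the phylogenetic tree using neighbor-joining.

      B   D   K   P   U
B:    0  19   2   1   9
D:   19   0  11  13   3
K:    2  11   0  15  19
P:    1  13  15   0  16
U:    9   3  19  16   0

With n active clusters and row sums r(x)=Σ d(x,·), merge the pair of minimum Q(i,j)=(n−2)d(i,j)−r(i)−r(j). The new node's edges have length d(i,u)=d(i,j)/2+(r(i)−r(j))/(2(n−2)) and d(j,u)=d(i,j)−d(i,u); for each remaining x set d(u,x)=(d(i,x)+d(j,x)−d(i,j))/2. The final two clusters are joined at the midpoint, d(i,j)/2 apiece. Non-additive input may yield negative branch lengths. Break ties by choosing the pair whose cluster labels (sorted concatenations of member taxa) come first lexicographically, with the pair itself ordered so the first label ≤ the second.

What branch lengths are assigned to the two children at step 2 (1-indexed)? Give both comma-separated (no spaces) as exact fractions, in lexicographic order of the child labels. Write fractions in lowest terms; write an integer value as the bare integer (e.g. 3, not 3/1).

step 1: merge (D,U) at d=3, Q=-84; branch lengths D→4/3, U→5/3; new cluster DU
  updated: d(B,DU)=25/2, d(DU,K)=27/2, d(DU,P)=13
step 2: merge (B,P) at d=1, Q=-85/2; branch lengths B→-23/8, P→31/8; new cluster BP
  updated: d(BP,DU)=49/4, d(BP,K)=8
step 3: merge (BP,DU) at d=49/4, Q=-135/4; branch lengths BP→27/8, DU→71/8; new cluster BDPU
  updated: d(BDPU,K)=37/8
step 4: merge (BDPU,K) at d=37/8; branch lengths BDPU→37/16, K→37/16; new cluster BDKPU
final tree: (((B:-23/8,P:31/8):27/8,(D:4/3,U:5/3):71/8):37/16,K:37/16)
total length: 167/8

-23/8,31/8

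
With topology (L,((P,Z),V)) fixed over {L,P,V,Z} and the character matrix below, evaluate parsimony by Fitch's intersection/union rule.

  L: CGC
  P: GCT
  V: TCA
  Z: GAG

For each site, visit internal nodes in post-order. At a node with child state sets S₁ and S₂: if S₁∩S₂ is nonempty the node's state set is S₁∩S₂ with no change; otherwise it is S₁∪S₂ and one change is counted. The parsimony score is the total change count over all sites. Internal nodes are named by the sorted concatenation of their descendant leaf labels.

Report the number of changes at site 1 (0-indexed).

site 0, node PZ: P={G} ∩ Z={G} → {G} (+0)
site 0, node PVZ: PZ={G} ∪ V={T} → {G,T} (+1)
site 0, node LPVZ: L={C} ∪ PVZ={G,T} → {C,G,T} (+1)
site 1, node PZ: P={C} ∪ Z={A} → {A,C} (+1)
site 1, node PVZ: PZ={A,C} ∩ V={C} → {C} (+0)
site 1, node LPVZ: L={G} ∪ PVZ={C} → {C,G} (+1)
site 2, node PZ: P={T} ∪ Z={G} → {G,T} (+1)
site 2, node PVZ: PZ={G,T} ∪ V={A} → {A,G,T} (+1)
site 2, node LPVZ: L={C} ∪ PVZ={A,G,T} → {A,C,G,T} (+1)
per-site changes: [2, 2, 3]; total = 7

2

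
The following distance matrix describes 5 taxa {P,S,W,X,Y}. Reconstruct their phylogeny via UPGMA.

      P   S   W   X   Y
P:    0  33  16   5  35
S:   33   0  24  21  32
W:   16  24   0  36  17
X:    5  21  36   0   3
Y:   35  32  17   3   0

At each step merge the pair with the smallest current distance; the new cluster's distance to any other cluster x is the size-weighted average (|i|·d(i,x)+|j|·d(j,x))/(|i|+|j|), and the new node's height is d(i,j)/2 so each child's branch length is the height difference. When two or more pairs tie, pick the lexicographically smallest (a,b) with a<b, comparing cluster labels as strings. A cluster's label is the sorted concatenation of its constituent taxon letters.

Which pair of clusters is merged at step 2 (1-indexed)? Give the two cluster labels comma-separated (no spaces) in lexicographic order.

P,W

iteration 1: select X,Y (d=3); attach at lengths (3/2, 3/2); label the merged cluster XY
  updated: d(P,XY)=20, d(S,XY)=53/2, d(W,XY)=53/2
iteration 2: select P,W (d=16); attach at lengths (8, 8); label the merged cluster PW
  updated: d(PW,S)=57/2, d(PW,XY)=93/4
iteration 3: select PW,XY (d=93/4); attach at lengths (29/8, 81/8); label the merged cluster PWXY
  updated: d(PWXY,S)=55/2
iteration 4: select PWXY,S (d=55/2); attach at lengths (17/8, 55/4); label the merged cluster PSWXY
final tree: (((P:8,W:8):29/8,(X:3/2,Y:3/2):81/8):17/8,S:55/4)
total length: 389/8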